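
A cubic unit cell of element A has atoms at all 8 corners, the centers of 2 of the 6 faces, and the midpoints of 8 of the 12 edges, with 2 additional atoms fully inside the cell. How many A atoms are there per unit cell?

6

Corner atoms are shared by 8 cells (1/8 each), face atoms by 2 (1/2 each), edge atoms by 4 (1/4 each), interior atoms are unshared.
Net atoms = 8 × 1/8 + 2 × 1/2 + 8 × 1/4 + 2 = 1 + 1 + 2 + 2 = 6.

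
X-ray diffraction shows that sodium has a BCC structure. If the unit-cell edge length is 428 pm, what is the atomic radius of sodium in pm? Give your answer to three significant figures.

In a BCC lattice, atoms touch along the body diagonal, so √3·a = 4r.
r = √3·a/4 = 1.7321 × 428 / 4 = 185 pm.

185 pm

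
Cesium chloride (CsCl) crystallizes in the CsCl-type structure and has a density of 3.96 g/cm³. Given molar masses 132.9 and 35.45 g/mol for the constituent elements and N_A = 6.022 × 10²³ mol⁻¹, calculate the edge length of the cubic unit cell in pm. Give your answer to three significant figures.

413 pm

M(CsCl) = 168.35 g/mol; Z = 1 formula unit per cell.
a³ = Z·M/(N_A·ρ) = 1 × 168.35 / (6.022 × 10²³ × 3.96) = 7.060 × 10^-23 cm³, so a = 4.133 × 10^-8 cm = 413 pm.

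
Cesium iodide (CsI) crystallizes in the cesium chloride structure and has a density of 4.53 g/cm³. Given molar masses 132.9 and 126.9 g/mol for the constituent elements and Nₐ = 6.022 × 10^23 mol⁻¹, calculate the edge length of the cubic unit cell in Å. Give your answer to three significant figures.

4.57 Å

M(CsI) = 259.8 g/mol; Z = 1 formula unit per cell.
a³ = Z·M/(N_A·ρ) = 1 × 259.8 / (6.022 × 10²³ × 4.53) = 9.524 × 10^-23 cm³, so a = 4.567 × 10^-8 cm = 4.57 Å.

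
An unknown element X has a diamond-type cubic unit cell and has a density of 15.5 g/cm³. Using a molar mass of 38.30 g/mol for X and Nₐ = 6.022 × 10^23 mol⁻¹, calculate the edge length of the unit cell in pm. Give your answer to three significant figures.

With Z = 8 atoms per diamond cubic cell, a³ = Z·M/(N_A·ρ) = 8 × 38.30 / (6.022 × 10²³ × 15.50 g/cm³) = 3.283 × 10^-23 cm³.
a = (3.283 × 10^-23)^(1/3) = 3.202 × 10^-8 cm = 320 pm.

320 pm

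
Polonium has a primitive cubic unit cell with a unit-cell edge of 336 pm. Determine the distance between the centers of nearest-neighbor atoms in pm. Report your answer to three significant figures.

336 pm

In a simple cubic structure, atoms touch along the cell edge, so a = 2r; the nearest-neighbor distance equals 2r = 1.000·a.
d = 1.000 × 336 = 336 pm.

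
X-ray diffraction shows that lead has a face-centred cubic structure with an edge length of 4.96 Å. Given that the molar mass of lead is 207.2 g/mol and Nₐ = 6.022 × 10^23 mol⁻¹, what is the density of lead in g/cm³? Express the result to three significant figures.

11.3 g/cm³

An FCC unit cell contains Z = 4 atoms.
Cell volume: a³ = (4.96 Å)³ = (4.960 × 10^-8 cm)³ = 1.220 × 10^-22 cm³.
ρ = Z·M/(N_A·a³) = 4 × 207.2 / (6.022 × 10²³ × 1.220 × 10^-22) = 11.28 g/cm³.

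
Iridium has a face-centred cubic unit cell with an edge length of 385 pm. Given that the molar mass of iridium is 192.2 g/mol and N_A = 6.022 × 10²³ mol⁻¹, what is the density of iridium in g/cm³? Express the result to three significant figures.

An FCC unit cell contains Z = 4 atoms.
Cell volume: a³ = (385 pm)³ = (3.850 × 10^-8 cm)³ = 5.707 × 10^-23 cm³.
ρ = Z·M/(N_A·a³) = 4 × 192.2 / (6.022 × 10²³ × 5.707 × 10^-23) = 22.37 g/cm³.

22.4 g/cm³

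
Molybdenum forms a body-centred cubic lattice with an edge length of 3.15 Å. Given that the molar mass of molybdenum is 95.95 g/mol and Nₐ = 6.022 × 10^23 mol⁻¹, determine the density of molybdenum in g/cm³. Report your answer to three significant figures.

10.2 g/cm³

A BCC unit cell contains Z = 2 atoms.
Cell volume: a³ = (3.15 Å)³ = (3.150 × 10^-8 cm)³ = 3.126 × 10^-23 cm³.
ρ = Z·M/(N_A·a³) = 2 × 95.95 / (6.022 × 10²³ × 3.126 × 10^-23) = 10.20 g/cm³.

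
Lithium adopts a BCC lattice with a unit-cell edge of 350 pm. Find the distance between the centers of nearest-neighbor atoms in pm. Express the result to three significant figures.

303 pm

In a BCC structure, atoms touch along the body diagonal, so √3·a = 4r; the nearest-neighbor distance equals 2r = 0.8660·a.
d = 0.8660 × 350 = 303 pm.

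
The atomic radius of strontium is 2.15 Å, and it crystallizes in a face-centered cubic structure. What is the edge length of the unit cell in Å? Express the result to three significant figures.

In an FCC lattice, atoms touch along the face diagonal, so √2·a = 4r.
a = 4r/√2 = 4 × 2.15 / 1.4142 = 6.08 Å.

6.08 Å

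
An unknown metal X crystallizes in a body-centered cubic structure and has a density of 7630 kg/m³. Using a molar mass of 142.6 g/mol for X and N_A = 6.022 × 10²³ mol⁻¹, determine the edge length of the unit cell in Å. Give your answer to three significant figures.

3.96 Å

With Z = 2 atoms per BCC cell, a³ = Z·M/(N_A·ρ) = 2 × 142.6 / (6.022 × 10²³ × 7.630 g/cm³) = 6.207 × 10^-23 cm³.
a = (6.207 × 10^-23)^(1/3) = 3.959 × 10^-8 cm = 3.96 Å.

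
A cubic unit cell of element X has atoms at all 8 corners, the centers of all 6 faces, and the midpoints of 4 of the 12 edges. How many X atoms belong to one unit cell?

Corner atoms are shared by 8 cells (1/8 each), face atoms by 2 (1/2 each), edge atoms by 4 (1/4 each).
Net atoms = 8 × 1/8 + 6 × 1/2 + 4 × 1/4 = 1 + 3 + 1 = 5.

5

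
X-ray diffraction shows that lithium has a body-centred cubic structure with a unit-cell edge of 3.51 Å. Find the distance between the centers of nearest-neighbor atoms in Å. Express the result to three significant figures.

3.04 Å

In a BCC structure, atoms touch along the body diagonal, so √3·a = 4r; the nearest-neighbor distance equals 2r = 0.8660·a.
d = 0.8660 × 3.51 = 3.04 Å.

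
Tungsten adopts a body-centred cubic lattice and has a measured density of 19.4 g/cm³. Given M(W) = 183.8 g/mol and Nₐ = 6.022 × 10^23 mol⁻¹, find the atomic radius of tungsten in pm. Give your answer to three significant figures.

137 pm

For a BCC cell (Z = 2), a³ = Z·M/(N_A·ρ) = 2 × 183.8 / (6.022 × 10²³ × 19.40) = 3.147 × 10^-23 cm³, so a = 3.157 × 10^-8 cm = 315.7 pm.
Atoms touch along the body diagonal, so √3·a = 4r, so r = 0.4330 × a = 137 pm.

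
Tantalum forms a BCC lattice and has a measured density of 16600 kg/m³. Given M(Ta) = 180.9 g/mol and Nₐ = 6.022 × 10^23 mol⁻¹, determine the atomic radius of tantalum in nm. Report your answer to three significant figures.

For a BCC cell (Z = 2), a³ = Z·M/(N_A·ρ) = 2 × 180.9 / (6.022 × 10²³ × 16.60) = 3.619 × 10^-23 cm³, so a = 3.308 × 10^-8 cm = 0.3308 nm.
Atoms touch along the body diagonal, so √3·a = 4r, so r = 0.4330 × a = 0.143 nm.

0.143 nm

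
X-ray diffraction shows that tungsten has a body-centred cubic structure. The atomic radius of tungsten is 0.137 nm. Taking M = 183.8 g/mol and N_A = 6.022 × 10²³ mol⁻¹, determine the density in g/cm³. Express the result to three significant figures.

In a BCC lattice, atoms touch along the body diagonal, so √3·a = 4r, giving a = 0.3164 nm = 3.164 × 10^-8 cm.
With Z = 2, ρ = Z·M/(N_A·a³) = 2 × 183.8 / (6.022 × 10²³ × 3.167 × 10^-23) = 19.27 g/cm³.

19.3 g/cm³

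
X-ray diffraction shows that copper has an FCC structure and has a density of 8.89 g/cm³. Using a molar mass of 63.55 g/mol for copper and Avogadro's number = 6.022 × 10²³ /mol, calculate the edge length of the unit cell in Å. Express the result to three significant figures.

3.62 Å

With Z = 4 atoms per FCC cell, a³ = Z·M/(N_A·ρ) = 4 × 63.55 / (6.022 × 10²³ × 8.890 g/cm³) = 4.748 × 10^-23 cm³.
a = (4.748 × 10^-23)^(1/3) = 3.621 × 10^-8 cm = 3.62 Å.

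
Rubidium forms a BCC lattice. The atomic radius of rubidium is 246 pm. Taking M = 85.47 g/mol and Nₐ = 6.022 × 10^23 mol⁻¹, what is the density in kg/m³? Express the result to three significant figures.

In a BCC lattice, atoms touch along the body diagonal, so √3·a = 4r, giving a = 568.1 pm = 5.681 × 10^-8 cm.
With Z = 2, ρ = Z·M/(N_A·a³) = 2 × 85.47 / (6.022 × 10²³ × 1.834 × 10^-22) = 1.548 g/cm³ = 1550 kg/m³.

1550 kg/m³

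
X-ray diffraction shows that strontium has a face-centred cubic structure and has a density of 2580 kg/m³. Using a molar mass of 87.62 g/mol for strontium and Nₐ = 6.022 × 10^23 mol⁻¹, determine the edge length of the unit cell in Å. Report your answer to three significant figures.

6.09 Å

With Z = 4 atoms per FCC cell, a³ = Z·M/(N_A·ρ) = 4 × 87.62 / (6.022 × 10²³ × 2.580 g/cm³) = 2.256 × 10^-22 cm³.
a = (2.256 × 10^-22)^(1/3) = 6.087 × 10^-8 cm = 6.09 Å.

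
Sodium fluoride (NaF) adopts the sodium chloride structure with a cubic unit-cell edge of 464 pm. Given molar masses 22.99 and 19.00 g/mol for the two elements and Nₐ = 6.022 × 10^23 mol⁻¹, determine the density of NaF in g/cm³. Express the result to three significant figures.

2.79 g/cm³

The sodium chloride structure contains Z = 4 formula units per cell; M(NaF) = 22.99 + 19.00 = 41.99 g/mol.
a³ = (4.640 × 10^-8 cm)³ = 9.990 × 10^-23 cm³.
ρ = 4 × 41.99 / (6.022 × 10²³ × 9.990 × 10^-23) = 2.792 g/cm³.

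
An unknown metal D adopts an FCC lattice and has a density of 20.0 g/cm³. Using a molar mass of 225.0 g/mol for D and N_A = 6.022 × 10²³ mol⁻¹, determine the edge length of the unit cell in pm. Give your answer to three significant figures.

With Z = 4 atoms per FCC cell, a³ = Z·M/(N_A·ρ) = 4 × 225.0 / (6.022 × 10²³ × 20.00 g/cm³) = 7.473 × 10^-23 cm³.
a = (7.473 × 10^-23)^(1/3) = 4.212 × 10^-8 cm = 421 pm.

421 pm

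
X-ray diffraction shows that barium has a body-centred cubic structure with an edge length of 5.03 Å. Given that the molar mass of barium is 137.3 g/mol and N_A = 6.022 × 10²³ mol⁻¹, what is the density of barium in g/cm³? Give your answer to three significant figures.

3.58 g/cm³

A BCC unit cell contains Z = 2 atoms.
Cell volume: a³ = (5.03 Å)³ = (5.030 × 10^-8 cm)³ = 1.273 × 10^-22 cm³.
ρ = Z·M/(N_A·a³) = 2 × 137.3 / (6.022 × 10²³ × 1.273 × 10^-22) = 3.583 g/cm³.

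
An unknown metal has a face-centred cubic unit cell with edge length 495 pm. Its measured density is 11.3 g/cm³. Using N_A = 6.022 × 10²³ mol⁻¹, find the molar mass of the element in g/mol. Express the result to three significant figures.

206 g/mol

An FCC cell has Z = 4 atoms; a = 4.950 × 10^-8 cm.
M = ρ·N_A·a³/Z = 11.3 × 6.022 × 10²³ × 1.213 × 10^-22 / 4 = 206 g/mol.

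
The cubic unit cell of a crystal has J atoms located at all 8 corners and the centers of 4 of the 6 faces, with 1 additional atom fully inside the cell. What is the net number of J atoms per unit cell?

4

Corner atoms are shared by 8 cells (1/8 each), face atoms by 2 (1/2 each), interior atoms are unshared.
Net atoms = 8 × 1/8 + 4 × 1/2 + 1 = 1 + 2 + 1 = 4.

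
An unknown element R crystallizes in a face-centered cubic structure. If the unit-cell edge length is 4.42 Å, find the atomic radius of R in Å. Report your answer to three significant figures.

In an FCC lattice, atoms touch along the face diagonal, so √2·a = 4r.
r = √2·a/4 = 1.4142 × 4.42 / 4 = 1.56 Å.

1.56 Å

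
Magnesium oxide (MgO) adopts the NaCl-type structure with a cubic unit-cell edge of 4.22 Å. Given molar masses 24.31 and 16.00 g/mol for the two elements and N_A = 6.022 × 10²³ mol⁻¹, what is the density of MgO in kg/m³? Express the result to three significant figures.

The NaCl-type structure contains Z = 4 formula units per cell; M(MgO) = 24.31 + 16.00 = 40.31 g/mol.
a³ = (4.220 × 10^-8 cm)³ = 7.515 × 10^-23 cm³.
ρ = 4 × 40.31 / (6.022 × 10²³ × 7.515 × 10^-23) = 3.563 g/cm³ = 3560 kg/m³.

3560 kg/m³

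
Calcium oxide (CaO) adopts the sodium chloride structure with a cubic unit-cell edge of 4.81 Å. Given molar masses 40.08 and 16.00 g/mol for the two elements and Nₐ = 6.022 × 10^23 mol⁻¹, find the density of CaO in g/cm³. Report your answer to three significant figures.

3.35 g/cm³

The sodium chloride structure contains Z = 4 formula units per cell; M(CaO) = 40.08 + 16.00 = 56.08 g/mol.
a³ = (4.810 × 10^-8 cm)³ = 1.113 × 10^-22 cm³.
ρ = 4 × 56.08 / (6.022 × 10²³ × 1.113 × 10^-22) = 3.347 g/cm³.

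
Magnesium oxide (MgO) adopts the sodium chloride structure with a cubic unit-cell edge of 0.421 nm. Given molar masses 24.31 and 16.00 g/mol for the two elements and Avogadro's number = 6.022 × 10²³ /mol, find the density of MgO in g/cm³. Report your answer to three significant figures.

The sodium chloride structure contains Z = 4 formula units per cell; M(MgO) = 24.31 + 16.00 = 40.31 g/mol.
a³ = (4.210 × 10^-8 cm)³ = 7.462 × 10^-23 cm³.
ρ = 4 × 40.31 / (6.022 × 10²³ × 7.462 × 10^-23) = 3.588 g/cm³.

3.59 g/cm³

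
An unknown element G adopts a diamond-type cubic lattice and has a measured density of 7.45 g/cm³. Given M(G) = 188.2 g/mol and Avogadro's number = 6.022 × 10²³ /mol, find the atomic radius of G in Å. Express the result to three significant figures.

1.50 Å

For a diamond cubic cell (Z = 8), a³ = Z·M/(N_A·ρ) = 8 × 188.2 / (6.022 × 10²³ × 7.450) = 3.356 × 10^-22 cm³, so a = 6.949 × 10^-8 cm = 6.949 Å.
Nearest neighbors lie along the body diagonal with √3·a = 8r, so r = 0.2165 × a = 1.50 Å.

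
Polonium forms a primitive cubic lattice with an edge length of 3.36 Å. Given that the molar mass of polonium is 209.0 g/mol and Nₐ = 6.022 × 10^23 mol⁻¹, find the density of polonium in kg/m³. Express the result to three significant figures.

9150 kg/m³

A simple cubic unit cell contains Z = 1 atom.
Cell volume: a³ = (3.36 Å)³ = (3.360 × 10^-8 cm)³ = 3.793 × 10^-23 cm³.
ρ = Z·M/(N_A·a³) = 1 × 209.0 / (6.022 × 10²³ × 3.793 × 10^-23) = 9.149 g/cm³ = 9150 kg/m³.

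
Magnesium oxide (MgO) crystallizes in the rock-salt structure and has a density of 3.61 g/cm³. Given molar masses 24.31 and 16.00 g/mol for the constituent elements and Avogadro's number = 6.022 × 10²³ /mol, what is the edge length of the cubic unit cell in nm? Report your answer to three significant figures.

0.420 nm

M(MgO) = 40.31 g/mol; Z = 4 formula units per cell.
a³ = Z·M/(N_A·ρ) = 4 × 40.31 / (6.022 × 10²³ × 3.61) = 7.417 × 10^-23 cm³, so a = 4.202 × 10^-8 cm = 0.420 nm.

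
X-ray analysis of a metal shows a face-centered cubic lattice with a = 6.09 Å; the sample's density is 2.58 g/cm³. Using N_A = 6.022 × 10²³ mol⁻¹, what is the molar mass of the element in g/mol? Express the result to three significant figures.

An FCC cell has Z = 4 atoms; a = 6.090 × 10^-8 cm.
M = ρ·N_A·a³/Z = 2.58 × 6.022 × 10²³ × 2.259 × 10^-22 / 4 = 87.7 g/mol.

87.7 g/mol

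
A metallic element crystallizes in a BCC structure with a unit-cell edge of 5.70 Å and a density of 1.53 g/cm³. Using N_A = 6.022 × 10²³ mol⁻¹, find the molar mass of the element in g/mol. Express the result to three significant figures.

85.3 g/mol

A BCC cell has Z = 2 atoms; a = 5.700 × 10^-8 cm.
M = ρ·N_A·a³/Z = 1.53 × 6.022 × 10²³ × 1.852 × 10^-22 / 2 = 85.3 g/mol.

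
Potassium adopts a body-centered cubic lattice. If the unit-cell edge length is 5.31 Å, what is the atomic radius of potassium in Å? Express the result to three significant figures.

In a BCC lattice, atoms touch along the body diagonal, so √3·a = 4r.
r = √3·a/4 = 1.7321 × 5.31 / 4 = 2.30 Å.

2.30 Å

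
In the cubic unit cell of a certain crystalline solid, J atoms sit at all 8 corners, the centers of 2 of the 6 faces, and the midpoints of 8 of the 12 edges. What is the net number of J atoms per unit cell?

Corner atoms are shared by 8 cells (1/8 each), face atoms by 2 (1/2 each), edge atoms by 4 (1/4 each).
Net atoms = 8 × 1/8 + 2 × 1/2 + 8 × 1/4 = 1 + 1 + 2 = 4.

4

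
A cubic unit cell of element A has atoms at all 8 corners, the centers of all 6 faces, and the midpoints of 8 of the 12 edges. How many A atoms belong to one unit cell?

Corner atoms are shared by 8 cells (1/8 each), face atoms by 2 (1/2 each), edge atoms by 4 (1/4 each).
Net atoms = 8 × 1/8 + 6 × 1/2 + 8 × 1/4 = 1 + 3 + 2 = 6.

6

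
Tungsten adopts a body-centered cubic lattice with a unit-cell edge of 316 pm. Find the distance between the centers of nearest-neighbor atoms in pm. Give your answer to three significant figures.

In a BCC structure, atoms touch along the body diagonal, so √3·a = 4r; the nearest-neighbor distance equals 2r = 0.8660·a.
d = 0.8660 × 316 = 274 pm.

274 pm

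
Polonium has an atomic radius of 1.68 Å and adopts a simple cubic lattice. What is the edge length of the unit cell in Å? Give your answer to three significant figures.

In a simple cubic lattice, atoms touch along the cell edge, so a = 2r.
a = 2r = 2 × 1.68 = 3.36 Å.

3.36 Å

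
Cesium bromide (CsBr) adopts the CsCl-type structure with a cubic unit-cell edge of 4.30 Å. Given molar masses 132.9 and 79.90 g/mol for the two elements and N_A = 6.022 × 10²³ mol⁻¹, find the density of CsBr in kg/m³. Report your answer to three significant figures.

The CsCl-type structure contains Z = 1 formula unit per cell; M(CsBr) = 132.9 + 79.90 = 212.8 g/mol.
a³ = (4.300 × 10^-8 cm)³ = 7.951 × 10^-23 cm³.
ρ = 1 × 212.8 / (6.022 × 10²³ × 7.951 × 10^-23) = 4.445 g/cm³ = 4440 kg/m³.

4440 kg/m³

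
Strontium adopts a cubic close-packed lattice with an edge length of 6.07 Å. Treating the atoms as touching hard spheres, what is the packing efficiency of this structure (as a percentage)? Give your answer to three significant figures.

In an FCC lattice atoms touch along the face diagonal, so √2·a = 4r, so r = 0.3536a = 2.146 Å.
Packing fraction = Z·(4/3)πr³ / a³ = 4 × (4/3)π × (2.146)³ / (6.07)³ = 0.7405 = 74.0%.

74.0%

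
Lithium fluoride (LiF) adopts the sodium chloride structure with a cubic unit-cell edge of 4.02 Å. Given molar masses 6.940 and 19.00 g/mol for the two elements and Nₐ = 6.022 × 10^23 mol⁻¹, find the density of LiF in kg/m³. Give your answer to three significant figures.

The sodium chloride structure contains Z = 4 formula units per cell; M(LiF) = 6.940 + 19.00 = 25.94 g/mol.
a³ = (4.020 × 10^-8 cm)³ = 6.496 × 10^-23 cm³.
ρ = 4 × 25.94 / (6.022 × 10²³ × 6.496 × 10^-23) = 2.652 g/cm³ = 2650 kg/m³.

2650 kg/m³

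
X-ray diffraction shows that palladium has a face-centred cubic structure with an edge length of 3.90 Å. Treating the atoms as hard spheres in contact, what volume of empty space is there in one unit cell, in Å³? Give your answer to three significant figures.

In an FCC lattice atoms touch along the face diagonal, so √2·a = 4r, so r = 0.3536a = 1.379 Å.
V_cell = a³ = 59.32 Å³; V_atoms = 4 × (4/3)πr³ = 43.92 Å³.
Empty space = 59.32 − 43.92 = 15.4 Å³.

15.4 Å³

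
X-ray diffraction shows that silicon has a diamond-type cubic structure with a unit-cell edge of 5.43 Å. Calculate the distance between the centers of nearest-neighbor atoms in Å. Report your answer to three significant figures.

In a diamond cubic structure, nearest neighbors lie along the body diagonal with √3·a = 8r; the nearest-neighbor distance equals 2r = 0.4330·a.
d = 0.4330 × 5.43 = 2.35 Å.

2.35 Å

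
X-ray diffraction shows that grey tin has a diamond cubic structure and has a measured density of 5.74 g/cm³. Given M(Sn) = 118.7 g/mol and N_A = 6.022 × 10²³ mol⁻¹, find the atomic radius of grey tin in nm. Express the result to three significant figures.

0.141 nm

For a diamond cubic cell (Z = 8), a³ = Z·M/(N_A·ρ) = 8 × 118.7 / (6.022 × 10²³ × 5.740) = 2.747 × 10^-22 cm³, so a = 6.501 × 10^-8 cm = 0.6501 nm.
Nearest neighbors lie along the body diagonal with √3·a = 8r, so r = 0.2165 × a = 0.141 nm.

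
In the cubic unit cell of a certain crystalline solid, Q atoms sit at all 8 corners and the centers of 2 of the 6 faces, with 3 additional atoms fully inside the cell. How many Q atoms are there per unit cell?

Corner atoms are shared by 8 cells (1/8 each), face atoms by 2 (1/2 each), interior atoms are unshared.
Net atoms = 8 × 1/8 + 2 × 1/2 + 3 = 1 + 1 + 3 = 5.

5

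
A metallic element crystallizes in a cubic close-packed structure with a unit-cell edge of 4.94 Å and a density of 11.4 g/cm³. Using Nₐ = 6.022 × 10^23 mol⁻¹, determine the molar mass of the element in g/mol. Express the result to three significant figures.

An FCC cell has Z = 4 atoms; a = 4.940 × 10^-8 cm.
M = ρ·N_A·a³/Z = 11.4 × 6.022 × 10²³ × 1.206 × 10^-22 / 4 = 207 g/mol.

207 g/mol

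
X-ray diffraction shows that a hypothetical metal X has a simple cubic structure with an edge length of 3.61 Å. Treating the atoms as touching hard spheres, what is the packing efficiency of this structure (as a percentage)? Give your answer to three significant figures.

In a simple cubic lattice atoms touch along the cell edge, so a = 2r, so r = 0.5000a = 1.805 Å.
Packing fraction = Z·(4/3)πr³ / a³ = 1 × (4/3)π × (1.805)³ / (3.61)³ = 0.5236 = 52.4%.

52.4%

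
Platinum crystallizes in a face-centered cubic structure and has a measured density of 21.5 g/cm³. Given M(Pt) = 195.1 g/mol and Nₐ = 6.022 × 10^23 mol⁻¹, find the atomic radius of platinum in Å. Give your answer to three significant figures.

For an FCC cell (Z = 4), a³ = Z·M/(N_A·ρ) = 4 × 195.1 / (6.022 × 10²³ × 21.50) = 6.028 × 10^-23 cm³, so a = 3.921 × 10^-8 cm = 3.921 Å.
Atoms touch along the face diagonal, so √2·a = 4r, so r = 0.3536 × a = 1.39 Å.

1.39 Å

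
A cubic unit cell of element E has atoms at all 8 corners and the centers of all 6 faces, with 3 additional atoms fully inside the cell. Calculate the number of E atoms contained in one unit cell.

7

Corner atoms are shared by 8 cells (1/8 each), face atoms by 2 (1/2 each), interior atoms are unshared.
Net atoms = 8 × 1/8 + 6 × 1/2 + 3 = 1 + 3 + 3 = 7.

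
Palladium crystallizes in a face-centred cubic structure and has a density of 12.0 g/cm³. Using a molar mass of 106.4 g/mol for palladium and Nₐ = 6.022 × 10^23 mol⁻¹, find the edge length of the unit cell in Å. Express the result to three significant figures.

With Z = 4 atoms per FCC cell, a³ = Z·M/(N_A·ρ) = 4 × 106.4 / (6.022 × 10²³ × 12.00 g/cm³) = 5.890 × 10^-23 cm³.
a = (5.890 × 10^-23)^(1/3) = 3.891 × 10^-8 cm = 3.89 Å.

3.89 Å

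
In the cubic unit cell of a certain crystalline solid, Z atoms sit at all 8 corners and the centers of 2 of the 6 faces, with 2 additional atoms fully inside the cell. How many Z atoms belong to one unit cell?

4

Corner atoms are shared by 8 cells (1/8 each), face atoms by 2 (1/2 each), interior atoms are unshared.
Net atoms = 8 × 1/8 + 2 × 1/2 + 2 = 1 + 1 + 2 = 4.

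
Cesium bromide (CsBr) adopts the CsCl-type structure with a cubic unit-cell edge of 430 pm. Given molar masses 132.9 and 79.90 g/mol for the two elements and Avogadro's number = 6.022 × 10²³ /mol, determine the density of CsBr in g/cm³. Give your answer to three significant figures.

4.44 g/cm³

The CsCl-type structure contains Z = 1 formula unit per cell; M(CsBr) = 132.9 + 79.90 = 212.8 g/mol.
a³ = (4.300 × 10^-8 cm)³ = 7.951 × 10^-23 cm³.
ρ = 1 × 212.8 / (6.022 × 10²³ × 7.951 × 10^-23) = 4.445 g/cm³.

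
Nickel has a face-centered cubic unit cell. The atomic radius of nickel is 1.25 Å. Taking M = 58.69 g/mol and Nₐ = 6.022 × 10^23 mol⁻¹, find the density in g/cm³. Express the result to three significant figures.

8.82 g/cm³

In an FCC lattice, atoms touch along the face diagonal, so √2·a = 4r, giving a = 3.536 Å = 3.536 × 10^-8 cm.
With Z = 4, ρ = Z·M/(N_A·a³) = 4 × 58.69 / (6.022 × 10²³ × 4.419 × 10^-23) = 8.821 g/cm³.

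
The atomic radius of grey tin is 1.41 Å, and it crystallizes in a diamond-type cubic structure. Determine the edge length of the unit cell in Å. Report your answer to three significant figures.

6.51 Å

In a diamond cubic lattice, nearest neighbors lie along the body diagonal with √3·a = 8r.
a = 8r/√3 = 8 × 1.41 / 1.7321 = 6.51 Å.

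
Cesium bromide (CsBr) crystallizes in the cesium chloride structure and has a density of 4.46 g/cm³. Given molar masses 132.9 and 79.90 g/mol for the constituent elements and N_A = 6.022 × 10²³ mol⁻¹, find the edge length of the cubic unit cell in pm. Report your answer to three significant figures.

M(CsBr) = 212.8 g/mol; Z = 1 formula unit per cell.
a³ = Z·M/(N_A·ρ) = 1 × 212.8 / (6.022 × 10²³ × 4.46) = 7.923 × 10^-23 cm³, so a = 4.295 × 10^-8 cm = 430 pm.

430 pm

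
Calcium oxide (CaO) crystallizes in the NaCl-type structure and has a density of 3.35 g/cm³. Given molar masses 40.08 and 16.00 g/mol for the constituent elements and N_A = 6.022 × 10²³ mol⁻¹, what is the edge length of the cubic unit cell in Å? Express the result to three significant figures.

4.81 Å

M(CaO) = 56.08 g/mol; Z = 4 formula units per cell.
a³ = Z·M/(N_A·ρ) = 4 × 56.08 / (6.022 × 10²³ × 3.35) = 1.112 × 10^-22 cm³, so a = 4.809 × 10^-8 cm = 4.81 Å.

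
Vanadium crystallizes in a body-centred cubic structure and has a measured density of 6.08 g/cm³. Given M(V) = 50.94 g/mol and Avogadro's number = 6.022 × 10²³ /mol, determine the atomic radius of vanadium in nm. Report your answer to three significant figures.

For a BCC cell (Z = 2), a³ = Z·M/(N_A·ρ) = 2 × 50.94 / (6.022 × 10²³ × 6.080) = 2.783 × 10^-23 cm³, so a = 3.030 × 10^-8 cm = 0.3030 nm.
Atoms touch along the body diagonal, so √3·a = 4r, so r = 0.4330 × a = 0.131 nm.

0.131 nm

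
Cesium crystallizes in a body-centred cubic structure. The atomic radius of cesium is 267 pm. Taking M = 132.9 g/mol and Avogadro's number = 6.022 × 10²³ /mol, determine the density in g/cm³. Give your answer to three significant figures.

1.88 g/cm³

In a BCC lattice, atoms touch along the body diagonal, so √3·a = 4r, giving a = 616.6 pm = 6.166 × 10^-8 cm.
With Z = 2, ρ = Z·M/(N_A·a³) = 2 × 132.9 / (6.022 × 10²³ × 2.344 × 10^-22) = 1.883 g/cm³.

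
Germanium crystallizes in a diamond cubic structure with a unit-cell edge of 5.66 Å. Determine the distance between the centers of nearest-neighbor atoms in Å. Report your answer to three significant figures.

2.45 Å

In a diamond cubic structure, nearest neighbors lie along the body diagonal with √3·a = 8r; the nearest-neighbor distance equals 2r = 0.4330·a.
d = 0.4330 × 5.66 = 2.45 Å.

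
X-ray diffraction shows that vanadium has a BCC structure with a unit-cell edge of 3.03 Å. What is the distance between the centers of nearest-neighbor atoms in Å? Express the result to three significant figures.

2.62 Å

In a BCC structure, atoms touch along the body diagonal, so √3·a = 4r; the nearest-neighbor distance equals 2r = 0.8660·a.
d = 0.8660 × 3.03 = 2.62 Å.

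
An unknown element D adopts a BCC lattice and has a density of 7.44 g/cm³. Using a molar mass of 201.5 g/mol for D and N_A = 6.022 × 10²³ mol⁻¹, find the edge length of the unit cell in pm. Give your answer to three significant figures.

With Z = 2 atoms per BCC cell, a³ = Z·M/(N_A·ρ) = 2 × 201.5 / (6.022 × 10²³ × 7.440 g/cm³) = 8.995 × 10^-23 cm³.
a = (8.995 × 10^-23)^(1/3) = 4.481 × 10^-8 cm = 448 pm.

448 pm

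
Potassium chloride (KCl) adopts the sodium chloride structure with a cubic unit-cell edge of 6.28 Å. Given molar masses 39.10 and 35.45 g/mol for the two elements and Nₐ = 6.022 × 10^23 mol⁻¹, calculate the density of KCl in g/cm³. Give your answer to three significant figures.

The sodium chloride structure contains Z = 4 formula units per cell; M(KCl) = 39.10 + 35.45 = 74.55 g/mol.
a³ = (6.280 × 10^-8 cm)³ = 2.477 × 10^-22 cm³.
ρ = 4 × 74.55 / (6.022 × 10²³ × 2.477 × 10^-22) = 1.999 g/cm³.

2.00 g/cm³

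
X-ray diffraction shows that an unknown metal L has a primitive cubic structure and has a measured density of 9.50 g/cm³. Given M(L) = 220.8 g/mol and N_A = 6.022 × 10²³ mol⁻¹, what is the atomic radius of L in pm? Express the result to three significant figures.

For a simple cubic cell (Z = 1), a³ = Z·M/(N_A·ρ) = 1 × 220.8 / (6.022 × 10²³ × 9.500) = 3.860 × 10^-23 cm³, so a = 3.379 × 10^-8 cm = 337.9 pm.
Atoms touch along the cell edge, so a = 2r, so r = 0.5000 × a = 169 pm.

169 pm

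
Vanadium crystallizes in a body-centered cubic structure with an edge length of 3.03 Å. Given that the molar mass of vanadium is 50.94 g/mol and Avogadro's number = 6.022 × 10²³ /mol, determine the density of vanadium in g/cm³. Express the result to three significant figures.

A BCC unit cell contains Z = 2 atoms.
Cell volume: a³ = (3.03 Å)³ = (3.030 × 10^-8 cm)³ = 2.782 × 10^-23 cm³.
ρ = Z·M/(N_A·a³) = 2 × 50.94 / (6.022 × 10²³ × 2.782 × 10^-23) = 6.082 g/cm³.

6.08 g/cm³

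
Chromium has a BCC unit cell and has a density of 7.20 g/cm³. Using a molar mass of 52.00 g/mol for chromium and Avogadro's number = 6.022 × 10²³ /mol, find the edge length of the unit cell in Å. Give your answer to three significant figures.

With Z = 2 atoms per BCC cell, a³ = Z·M/(N_A·ρ) = 2 × 52.00 / (6.022 × 10²³ × 7.200 g/cm³) = 2.399 × 10^-23 cm³.
a = (2.399 × 10^-23)^(1/3) = 2.884 × 10^-8 cm = 2.88 Å.

2.88 Å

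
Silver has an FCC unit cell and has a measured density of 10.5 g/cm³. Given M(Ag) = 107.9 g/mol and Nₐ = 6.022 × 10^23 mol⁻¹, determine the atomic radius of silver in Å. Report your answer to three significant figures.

1.44 Å

For an FCC cell (Z = 4), a³ = Z·M/(N_A·ρ) = 4 × 107.9 / (6.022 × 10²³ × 10.50) = 6.826 × 10^-23 cm³, so a = 4.087 × 10^-8 cm = 4.087 Å.
Atoms touch along the face diagonal, so √2·a = 4r, so r = 0.3536 × a = 1.44 Å.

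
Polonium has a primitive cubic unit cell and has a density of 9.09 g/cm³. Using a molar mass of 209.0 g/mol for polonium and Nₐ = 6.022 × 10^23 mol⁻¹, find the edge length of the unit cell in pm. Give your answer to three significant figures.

337 pm

With Z = 1 atom per simple cubic cell, a³ = Z·M/(N_A·ρ) = 1 × 209.0 / (6.022 × 10²³ × 9.090 g/cm³) = 3.818 × 10^-23 cm³.
a = (3.818 × 10^-23)^(1/3) = 3.367 × 10^-8 cm = 337 pm.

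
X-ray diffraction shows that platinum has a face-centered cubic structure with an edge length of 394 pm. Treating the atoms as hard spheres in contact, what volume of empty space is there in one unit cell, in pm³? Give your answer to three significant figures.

In an FCC lattice atoms touch along the face diagonal, so √2·a = 4r, so r = 0.3536a = 139.3 pm.
V_cell = a³ = 6.116 × 10^7 pm³; V_atoms = 4 × (4/3)πr³ = 4.529 × 10^7 pm³.
Empty space = 6.116 × 10^7 − 4.529 × 10^7 = 1.59 × 10^7 pm³.

1.59 × 10^7 pm³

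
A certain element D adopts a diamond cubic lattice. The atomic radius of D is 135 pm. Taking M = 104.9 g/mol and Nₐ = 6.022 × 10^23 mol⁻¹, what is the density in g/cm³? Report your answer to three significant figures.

5.75 g/cm³

In a diamond cubic lattice, nearest neighbors lie along the body diagonal with √3·a = 8r, giving a = 623.5 pm = 6.235 × 10^-8 cm.
With Z = 8, ρ = Z·M/(N_A·a³) = 8 × 104.9 / (6.022 × 10²³ × 2.424 × 10^-22) = 5.748 g/cm³.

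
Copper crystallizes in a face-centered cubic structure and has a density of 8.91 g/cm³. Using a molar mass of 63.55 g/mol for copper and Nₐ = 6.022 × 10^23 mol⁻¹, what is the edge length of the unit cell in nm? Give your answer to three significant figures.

With Z = 4 atoms per FCC cell, a³ = Z·M/(N_A·ρ) = 4 × 63.55 / (6.022 × 10²³ × 8.910 g/cm³) = 4.738 × 10^-23 cm³.
a = (4.738 × 10^-23)^(1/3) = 3.618 × 10^-8 cm = 0.362 nm.

0.362 nm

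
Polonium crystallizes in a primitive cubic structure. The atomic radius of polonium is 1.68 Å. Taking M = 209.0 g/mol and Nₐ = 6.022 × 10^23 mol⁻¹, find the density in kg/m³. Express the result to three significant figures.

9150 kg/m³

In a simple cubic lattice, atoms touch along the cell edge, so a = 2r, giving a = 3.360 Å = 3.360 × 10^-8 cm.
With Z = 1, ρ = Z·M/(N_A·a³) = 1 × 209.0 / (6.022 × 10²³ × 3.793 × 10^-23) = 9.149 g/cm³ = 9150 kg/m³.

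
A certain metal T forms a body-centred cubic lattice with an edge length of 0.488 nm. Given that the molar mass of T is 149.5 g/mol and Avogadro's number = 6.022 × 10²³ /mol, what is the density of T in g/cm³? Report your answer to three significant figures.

A BCC unit cell contains Z = 2 atoms.
Cell volume: a³ = (0.488 nm)³ = (4.880 × 10^-8 cm)³ = 1.162 × 10^-22 cm³.
ρ = Z·M/(N_A·a³) = 2 × 149.5 / (6.022 × 10²³ × 1.162 × 10^-22) = 4.272 g/cm³.

4.27 g/cm³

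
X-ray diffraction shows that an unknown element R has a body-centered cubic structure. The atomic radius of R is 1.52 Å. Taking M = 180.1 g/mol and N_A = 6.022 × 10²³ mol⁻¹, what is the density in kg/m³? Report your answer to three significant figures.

In a BCC lattice, atoms touch along the body diagonal, so √3·a = 4r, giving a = 3.510 Å = 3.510 × 10^-8 cm.
With Z = 2, ρ = Z·M/(N_A·a³) = 2 × 180.1 / (6.022 × 10²³ × 4.325 × 10^-23) = 13.83 g/cm³ = 13800 kg/m³.

13800 kg/m³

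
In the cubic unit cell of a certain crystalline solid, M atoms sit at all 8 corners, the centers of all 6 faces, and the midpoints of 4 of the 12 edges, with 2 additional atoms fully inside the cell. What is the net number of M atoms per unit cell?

Corner atoms are shared by 8 cells (1/8 each), face atoms by 2 (1/2 each), edge atoms by 4 (1/4 each), interior atoms are unshared.
Net atoms = 8 × 1/8 + 6 × 1/2 + 4 × 1/4 + 2 = 1 + 3 + 1 + 2 = 7.

7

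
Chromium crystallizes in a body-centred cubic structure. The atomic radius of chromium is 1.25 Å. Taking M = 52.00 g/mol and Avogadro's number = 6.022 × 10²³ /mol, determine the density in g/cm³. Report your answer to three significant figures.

In a BCC lattice, atoms touch along the body diagonal, so √3·a = 4r, giving a = 2.887 Å = 2.887 × 10^-8 cm.
With Z = 2, ρ = Z·M/(N_A·a³) = 2 × 52.00 / (6.022 × 10²³ × 2.406 × 10^-23) = 7.179 g/cm³.

7.18 g/cm³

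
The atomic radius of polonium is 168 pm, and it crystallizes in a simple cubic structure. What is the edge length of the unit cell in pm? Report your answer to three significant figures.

336 pm

In a simple cubic lattice, atoms touch along the cell edge, so a = 2r.
a = 2r = 2 × 168 = 336 pm.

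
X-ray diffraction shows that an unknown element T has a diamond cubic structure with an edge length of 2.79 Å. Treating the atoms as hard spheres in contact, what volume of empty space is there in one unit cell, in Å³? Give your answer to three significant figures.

14.3 Å³

In a diamond cubic lattice nearest neighbors lie along the body diagonal with √3·a = 8r, so r = 0.2165a = 0.6041 Å.
V_cell = a³ = 21.72 Å³; V_atoms = 8 × (4/3)πr³ = 7.386 Å³.
Empty space = 21.72 − 7.386 = 14.3 Å³.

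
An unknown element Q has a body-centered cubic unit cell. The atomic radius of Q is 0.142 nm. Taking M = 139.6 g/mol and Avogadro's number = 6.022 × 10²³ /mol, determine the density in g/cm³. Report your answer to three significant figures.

13.1 g/cm³

In a BCC lattice, atoms touch along the body diagonal, so √3·a = 4r, giving a = 0.3279 nm = 3.279 × 10^-8 cm.
With Z = 2, ρ = Z·M/(N_A·a³) = 2 × 139.6 / (6.022 × 10²³ × 3.527 × 10^-23) = 13.15 g/cm³.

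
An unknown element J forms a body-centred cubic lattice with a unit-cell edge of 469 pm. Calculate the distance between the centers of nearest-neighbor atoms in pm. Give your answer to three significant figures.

In a BCC structure, atoms touch along the body diagonal, so √3·a = 4r; the nearest-neighbor distance equals 2r = 0.8660·a.
d = 0.8660 × 469 = 406 pm.

406 pm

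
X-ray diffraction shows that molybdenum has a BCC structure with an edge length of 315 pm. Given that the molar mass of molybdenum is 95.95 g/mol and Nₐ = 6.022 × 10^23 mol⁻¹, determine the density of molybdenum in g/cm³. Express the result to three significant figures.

A BCC unit cell contains Z = 2 atoms.
Cell volume: a³ = (315 pm)³ = (3.150 × 10^-8 cm)³ = 3.126 × 10^-23 cm³.
ρ = Z·M/(N_A·a³) = 2 × 95.95 / (6.022 × 10²³ × 3.126 × 10^-23) = 10.20 g/cm³.

10.2 g/cm³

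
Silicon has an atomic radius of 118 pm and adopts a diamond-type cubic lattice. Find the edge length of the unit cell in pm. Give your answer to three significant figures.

In a diamond cubic lattice, nearest neighbors lie along the body diagonal with √3·a = 8r.
a = 8r/√3 = 8 × 118 / 1.7321 = 545 pm.

545 pm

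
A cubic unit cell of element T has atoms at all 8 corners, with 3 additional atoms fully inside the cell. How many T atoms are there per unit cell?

Corner atoms are shared by 8 cells (1/8 each), interior atoms are unshared.
Net atoms = 8 × 1/8 + 3 = 1 + 3 = 4.

4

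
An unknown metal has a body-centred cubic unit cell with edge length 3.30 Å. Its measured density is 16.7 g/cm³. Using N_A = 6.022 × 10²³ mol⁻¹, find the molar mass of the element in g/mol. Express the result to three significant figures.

181 g/mol

A BCC cell has Z = 2 atoms; a = 3.300 × 10^-8 cm.
M = ρ·N_A·a³/Z = 16.7 × 6.022 × 10²³ × 3.594 × 10^-23 / 2 = 181 g/mol.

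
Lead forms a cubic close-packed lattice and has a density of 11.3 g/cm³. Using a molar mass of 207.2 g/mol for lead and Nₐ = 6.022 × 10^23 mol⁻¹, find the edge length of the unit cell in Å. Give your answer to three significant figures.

With Z = 4 atoms per FCC cell, a³ = Z·M/(N_A·ρ) = 4 × 207.2 / (6.022 × 10²³ × 11.30 g/cm³) = 1.218 × 10^-22 cm³.
a = (1.218 × 10^-22)^(1/3) = 4.957 × 10^-8 cm = 4.96 Å.

4.96 Å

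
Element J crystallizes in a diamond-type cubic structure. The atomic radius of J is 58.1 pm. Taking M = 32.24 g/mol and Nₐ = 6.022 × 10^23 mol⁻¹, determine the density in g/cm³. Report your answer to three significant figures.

22.2 g/cm³

In a diamond cubic lattice, nearest neighbors lie along the body diagonal with √3·a = 8r, giving a = 268.4 pm = 2.684 × 10^-8 cm.
With Z = 8, ρ = Z·M/(N_A·a³) = 8 × 32.24 / (6.022 × 10²³ × 1.932 × 10^-23) = 22.16 g/cm³.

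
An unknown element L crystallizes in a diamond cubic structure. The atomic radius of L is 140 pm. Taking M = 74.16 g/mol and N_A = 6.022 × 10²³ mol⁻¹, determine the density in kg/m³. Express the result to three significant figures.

3640 kg/m³

In a diamond cubic lattice, nearest neighbors lie along the body diagonal with √3·a = 8r, giving a = 646.6 pm = 6.466 × 10^-8 cm.
With Z = 8, ρ = Z·M/(N_A·a³) = 8 × 74.16 / (6.022 × 10²³ × 2.704 × 10^-22) = 3.644 g/cm³ = 3640 kg/m³.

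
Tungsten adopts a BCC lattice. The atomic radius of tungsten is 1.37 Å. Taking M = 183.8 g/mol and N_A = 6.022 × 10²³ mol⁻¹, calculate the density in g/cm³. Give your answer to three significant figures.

19.3 g/cm³

In a BCC lattice, atoms touch along the body diagonal, so √3·a = 4r, giving a = 3.164 Å = 3.164 × 10^-8 cm.
With Z = 2, ρ = Z·M/(N_A·a³) = 2 × 183.8 / (6.022 × 10²³ × 3.167 × 10^-23) = 19.27 g/cm³.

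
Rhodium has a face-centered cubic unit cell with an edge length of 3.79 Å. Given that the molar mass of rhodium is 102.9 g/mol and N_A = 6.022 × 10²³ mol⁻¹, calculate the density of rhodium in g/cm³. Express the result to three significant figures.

An FCC unit cell contains Z = 4 atoms.
Cell volume: a³ = (3.79 Å)³ = (3.790 × 10^-8 cm)³ = 5.444 × 10^-23 cm³.
ρ = Z·M/(N_A·a³) = 4 × 102.9 / (6.022 × 10²³ × 5.444 × 10^-23) = 12.56 g/cm³.

12.6 g/cm³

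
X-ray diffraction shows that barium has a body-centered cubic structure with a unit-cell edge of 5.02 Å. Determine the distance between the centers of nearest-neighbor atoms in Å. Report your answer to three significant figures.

4.35 Å

In a BCC structure, atoms touch along the body diagonal, so √3·a = 4r; the nearest-neighbor distance equals 2r = 0.8660·a.
d = 0.8660 × 5.02 = 4.35 Å.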